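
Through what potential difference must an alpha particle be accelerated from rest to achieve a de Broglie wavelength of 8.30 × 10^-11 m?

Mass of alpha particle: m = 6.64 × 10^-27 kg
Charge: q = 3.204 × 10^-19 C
1.50 × 10^-2 V

From λ = h/√(2mqV), we solve for V:

λ² = h²/(2mqV)
V = h²/(2mqλ²)
V = (6.626 × 10^-34 J·s)² / (2 × 6.64 × 10^-27 kg × 3.204 × 10^-19 C × (8.30 × 10^-11 m)²)
V = 1.50 × 10^-2 V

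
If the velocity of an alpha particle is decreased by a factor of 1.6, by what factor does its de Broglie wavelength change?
The wavelength increases by a factor of 1.6.

From λ = h/(mv), the wavelength is inversely proportional to velocity:

λ ∝ 1/v

If v → v/1.6, then λ → 1.6λ

When velocity is decreased by a factor of 1.6, the wavelength increases by a factor of 1.6.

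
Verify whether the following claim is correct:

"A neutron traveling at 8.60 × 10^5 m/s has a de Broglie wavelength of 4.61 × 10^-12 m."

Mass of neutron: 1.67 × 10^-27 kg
False

The claim is incorrect.

Using λ = h/(mv):
λ = (6.626 × 10^-34 J·s) / (1.67 × 10^-27 kg × 8.60 × 10^5 m/s)
λ = 4.61 × 10^-13 m

The actual wavelength differs from the claimed 4.61 × 10^-12 m.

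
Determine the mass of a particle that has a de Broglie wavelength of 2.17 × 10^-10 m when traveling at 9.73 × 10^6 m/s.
3.14 × 10^-31 kg

From the de Broglie relation λ = h/(mv), we solve for m:

m = h/(λv)
m = (6.626 × 10^-34 J·s) / (2.17 × 10^-10 m × 9.73 × 10^6 m/s)
m = 3.14 × 10^-31 kg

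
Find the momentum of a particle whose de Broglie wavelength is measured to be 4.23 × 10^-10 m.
1.57 × 10^-24 kg·m/s

From the de Broglie relation λ = h/p, we solve for p:

p = h/λ
p = (6.626 × 10^-34 J·s) / (4.23 × 10^-10 m)
p = 1.57 × 10^-24 kg·m/s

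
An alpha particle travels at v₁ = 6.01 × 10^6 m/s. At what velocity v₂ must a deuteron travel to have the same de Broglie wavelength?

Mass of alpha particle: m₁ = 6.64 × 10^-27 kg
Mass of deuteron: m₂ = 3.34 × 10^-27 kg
v₂ = 1.19 × 10^7 m/s

For equal de Broglie wavelengths: λ₁ = λ₂

h/(m₁v₁) = h/(m₂v₂)
m₁v₁ = m₂v₂
v₂ = v₁ · (m₁/m₂)

v₂ = 6.01 × 10^6 m/s × (6.64 × 10^-27 kg / 3.34 × 10^-27 kg)
v₂ = 1.19 × 10^7 m/s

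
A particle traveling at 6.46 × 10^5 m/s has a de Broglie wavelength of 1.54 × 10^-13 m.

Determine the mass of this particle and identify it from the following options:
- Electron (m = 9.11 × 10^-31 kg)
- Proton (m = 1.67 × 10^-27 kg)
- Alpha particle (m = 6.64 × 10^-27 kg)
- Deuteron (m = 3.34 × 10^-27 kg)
The particle is an alpha particle.

From λ = h/(mv), solve for mass:

m = h/(λv)
m = (6.626 × 10^-34 J·s) / (1.54 × 10^-13 m × 6.46 × 10^5 m/s)
m = 6.66 × 10^-27 kg

Comparing with the listed masses, this is closest to an alpha particle.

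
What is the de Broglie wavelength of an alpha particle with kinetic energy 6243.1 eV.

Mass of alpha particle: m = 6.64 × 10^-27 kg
1.82 × 10^-13 m

Using λ = h/√(2mKE):

First convert KE to Joules: KE = 6243.1 eV = 1.000 × 10^-15 J

λ = h/√(2mKE)
λ = (6.626 × 10^-34 J·s) / √(2 × 6.64 × 10^-27 kg × 1.000 × 10^-15 J)
λ = 1.82 × 10^-13 m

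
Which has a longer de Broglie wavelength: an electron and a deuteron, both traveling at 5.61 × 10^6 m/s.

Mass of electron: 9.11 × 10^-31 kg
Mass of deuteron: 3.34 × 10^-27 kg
The electron has the longer wavelength.

Using λ = h/(mv), since both particles have the same velocity, the wavelength depends only on mass.

For electron: λ₁ = h/(m₁v) = 1.30 × 10^-10 m
For deuteron: λ₂ = h/(m₂v) = 3.54 × 10^-14 m

Since λ ∝ 1/m at constant velocity, the lighter particle has the longer wavelength.

The electron has the longer de Broglie wavelength.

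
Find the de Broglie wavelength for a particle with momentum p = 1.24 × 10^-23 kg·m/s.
5.34 × 10^-11 m

Using the de Broglie relation λ = h/p:

λ = h/p
λ = (6.626 × 10^-34 J·s) / (1.24 × 10^-23 kg·m/s)
λ = 5.34 × 10^-11 m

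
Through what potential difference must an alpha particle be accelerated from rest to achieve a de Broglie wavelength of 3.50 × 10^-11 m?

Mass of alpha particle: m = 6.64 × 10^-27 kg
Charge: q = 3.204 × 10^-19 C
8.42 × 10^-2 V

From λ = h/√(2mqV), we solve for V:

λ² = h²/(2mqV)
V = h²/(2mqλ²)
V = (6.626 × 10^-34 J·s)² / (2 × 6.64 × 10^-27 kg × 3.204 × 10^-19 C × (3.50 × 10^-11 m)²)
V = 8.42 × 10^-2 V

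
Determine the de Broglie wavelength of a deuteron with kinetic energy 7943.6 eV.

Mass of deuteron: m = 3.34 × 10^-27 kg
2.27 × 10^-13 m

Using λ = h/√(2mKE):

First convert KE to Joules: KE = 7943.6 eV = 1.273 × 10^-15 J

λ = h/√(2mKE)
λ = (6.626 × 10^-34 J·s) / √(2 × 3.34 × 10^-27 kg × 1.273 × 10^-15 J)
λ = 2.27 × 10^-13 m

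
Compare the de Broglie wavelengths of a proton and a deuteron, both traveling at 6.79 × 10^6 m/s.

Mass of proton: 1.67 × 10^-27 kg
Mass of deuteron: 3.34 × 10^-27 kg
The proton has the longer wavelength.

Using λ = h/(mv), since both particles have the same velocity, the wavelength depends only on mass.

For proton: λ₁ = h/(m₁v) = 5.84 × 10^-14 m
For deuteron: λ₂ = h/(m₂v) = 2.92 × 10^-14 m

Since λ ∝ 1/m at constant velocity, the lighter particle has the longer wavelength.

The proton has the longer de Broglie wavelength.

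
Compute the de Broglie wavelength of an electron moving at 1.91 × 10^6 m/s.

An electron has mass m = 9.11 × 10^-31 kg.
3.81 × 10^-10 m

Using the de Broglie relation λ = h/(mv):

λ = h/(mv)
λ = (6.626 × 10^-34 J·s) / (9.11 × 10^-31 kg × 1.91 × 10^6 m/s)
λ = 3.81 × 10^-10 m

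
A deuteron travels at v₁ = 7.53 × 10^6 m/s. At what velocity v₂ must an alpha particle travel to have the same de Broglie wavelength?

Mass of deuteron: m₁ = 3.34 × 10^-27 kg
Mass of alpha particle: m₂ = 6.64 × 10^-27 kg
v₂ = 3.79 × 10^6 m/s

For equal de Broglie wavelengths: λ₁ = λ₂

h/(m₁v₁) = h/(m₂v₂)
m₁v₁ = m₂v₂
v₂ = v₁ · (m₁/m₂)

v₂ = 7.53 × 10^6 m/s × (3.34 × 10^-27 kg / 6.64 × 10^-27 kg)
v₂ = 3.79 × 10^6 m/s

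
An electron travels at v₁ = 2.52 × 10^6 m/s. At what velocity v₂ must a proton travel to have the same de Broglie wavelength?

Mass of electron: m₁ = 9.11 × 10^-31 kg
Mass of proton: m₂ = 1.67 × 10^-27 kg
v₂ = 1.37 × 10^3 m/s

For equal de Broglie wavelengths: λ₁ = λ₂

h/(m₁v₁) = h/(m₂v₂)
m₁v₁ = m₂v₂
v₂ = v₁ · (m₁/m₂)

v₂ = 2.52 × 10^6 m/s × (9.11 × 10^-31 kg / 1.67 × 10^-27 kg)
v₂ = 1.37 × 10^3 m/s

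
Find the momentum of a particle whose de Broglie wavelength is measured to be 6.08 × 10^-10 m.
1.09 × 10^-24 kg·m/s

From the de Broglie relation λ = h/p, we solve for p:

p = h/λ
p = (6.626 × 10^-34 J·s) / (6.08 × 10^-10 m)
p = 1.09 × 10^-24 kg·m/s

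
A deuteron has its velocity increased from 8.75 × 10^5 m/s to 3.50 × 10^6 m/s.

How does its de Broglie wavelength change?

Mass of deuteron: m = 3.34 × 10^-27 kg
The wavelength decreases by a factor of 4.

Using λ = h/(mv):

Initial wavelength: λ₁ = h/(mv₁) = 2.27 × 10^-13 m
Final wavelength: λ₂ = h/(mv₂) = 5.67 × 10^-14 m

Since λ ∝ 1/v, when velocity increases by a factor of 4, the wavelength decreases by a factor of 4.

λ₂/λ₁ = v₁/v₂ = 1/4

The wavelength decreases by a factor of 4.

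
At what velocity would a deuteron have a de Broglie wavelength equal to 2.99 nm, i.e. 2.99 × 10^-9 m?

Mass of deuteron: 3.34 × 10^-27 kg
6.63 × 10^1 m/s

From λ = h/(mv), solve for v:

v = h/(mλ)
v = (6.626 × 10^-34 J·s) / (3.34 × 10^-27 kg × 2.99 × 10^-9 m)
v = 6.63 × 10^1 m/s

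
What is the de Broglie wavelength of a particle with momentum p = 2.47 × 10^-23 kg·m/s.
2.68 × 10^-11 m

Using the de Broglie relation λ = h/p:

λ = h/p
λ = (6.626 × 10^-34 J·s) / (2.47 × 10^-23 kg·m/s)
λ = 2.68 × 10^-11 m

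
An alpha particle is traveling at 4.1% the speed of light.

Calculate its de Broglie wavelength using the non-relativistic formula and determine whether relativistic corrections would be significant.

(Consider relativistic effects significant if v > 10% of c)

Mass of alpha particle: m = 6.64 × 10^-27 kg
No, relativistic corrections are not needed.

Using the non-relativistic de Broglie formula λ = h/(mv):

v = 4.1% × c = 1.229 × 10^7 m/s

λ = h/(mv)
λ = (6.626 × 10^-34 J·s) / (6.64 × 10^-27 kg × 1.229 × 10^7 m/s)
λ = 8.12 × 10^-15 m

Since v = 4.1% of c < 10% of c, relativistic corrections are NOT significant and this non-relativistic result is a good approximation.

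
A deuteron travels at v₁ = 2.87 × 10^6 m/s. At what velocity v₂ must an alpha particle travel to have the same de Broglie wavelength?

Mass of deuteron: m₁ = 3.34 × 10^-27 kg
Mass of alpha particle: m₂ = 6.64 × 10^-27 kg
v₂ = 1.44 × 10^6 m/s

For equal de Broglie wavelengths: λ₁ = λ₂

h/(m₁v₁) = h/(m₂v₂)
m₁v₁ = m₂v₂
v₂ = v₁ · (m₁/m₂)

v₂ = 2.87 × 10^6 m/s × (3.34 × 10^-27 kg / 6.64 × 10^-27 kg)
v₂ = 1.44 × 10^6 m/s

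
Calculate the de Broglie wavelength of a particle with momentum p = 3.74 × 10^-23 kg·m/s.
1.77 × 10^-11 m

Using the de Broglie relation λ = h/p:

λ = h/p
λ = (6.626 × 10^-34 J·s) / (3.74 × 10^-23 kg·m/s)
λ = 1.77 × 10^-11 m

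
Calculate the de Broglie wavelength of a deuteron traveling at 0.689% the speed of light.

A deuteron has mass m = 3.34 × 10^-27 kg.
9.60 × 10^-14 m

Using the de Broglie relation λ = h/(mv):

v = 0.689% × c = 2.066 × 10^6 m/s

λ = h/(mv)
λ = (6.626 × 10^-34 J·s) / (3.34 × 10^-27 kg × 2.066 × 10^6 m/s)
λ = 9.60 × 10^-14 m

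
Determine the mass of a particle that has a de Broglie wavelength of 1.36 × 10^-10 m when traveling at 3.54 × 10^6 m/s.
1.38 × 10^-30 kg

From the de Broglie relation λ = h/(mv), we solve for m:

m = h/(λv)
m = (6.626 × 10^-34 J·s) / (1.36 × 10^-10 m × 3.54 × 10^6 m/s)
m = 1.38 × 10^-30 kg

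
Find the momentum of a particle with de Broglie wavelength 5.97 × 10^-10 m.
1.11 × 10^-24 kg·m/s

From the de Broglie relation λ = h/p, we solve for p:

p = h/λ
p = (6.626 × 10^-34 J·s) / (5.97 × 10^-10 m)
p = 1.11 × 10^-24 kg·m/s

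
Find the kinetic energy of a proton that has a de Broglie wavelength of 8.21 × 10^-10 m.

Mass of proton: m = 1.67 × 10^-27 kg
1.95 × 10^-22 J (or 1.22 × 10^-3 eV)

From λ = h/√(2mKE), we solve for KE:

λ² = h²/(2mKE)
KE = h²/(2mλ²)
KE = (6.626 × 10^-34 J·s)² / (2 × 1.67 × 10^-27 kg × (8.21 × 10^-10 m)²)
KE = 1.95 × 10^-22 J
KE = 1.22 × 10^-3 eV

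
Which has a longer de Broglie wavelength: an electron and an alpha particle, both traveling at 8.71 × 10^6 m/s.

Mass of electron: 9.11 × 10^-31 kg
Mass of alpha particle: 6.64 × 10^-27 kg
The electron has the longer wavelength.

Using λ = h/(mv), since both particles have the same velocity, the wavelength depends only on mass.

For electron: λ₁ = h/(m₁v) = 8.35 × 10^-11 m
For alpha particle: λ₂ = h/(m₂v) = 1.15 × 10^-14 m

Since λ ∝ 1/m at constant velocity, the lighter particle has the longer wavelength.

The electron has the longer de Broglie wavelength.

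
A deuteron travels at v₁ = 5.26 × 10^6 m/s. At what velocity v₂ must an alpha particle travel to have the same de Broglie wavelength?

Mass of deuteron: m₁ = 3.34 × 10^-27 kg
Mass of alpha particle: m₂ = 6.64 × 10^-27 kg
v₂ = 2.65 × 10^6 m/s

For equal de Broglie wavelengths: λ₁ = λ₂

h/(m₁v₁) = h/(m₂v₂)
m₁v₁ = m₂v₂
v₂ = v₁ · (m₁/m₂)

v₂ = 5.26 × 10^6 m/s × (3.34 × 10^-27 kg / 6.64 × 10^-27 kg)
v₂ = 2.65 × 10^6 m/s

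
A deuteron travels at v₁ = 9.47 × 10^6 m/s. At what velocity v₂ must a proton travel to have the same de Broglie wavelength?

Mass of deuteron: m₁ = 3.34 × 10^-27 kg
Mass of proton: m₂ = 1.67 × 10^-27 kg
v₂ = 1.89 × 10^7 m/s

For equal de Broglie wavelengths: λ₁ = λ₂

h/(m₁v₁) = h/(m₂v₂)
m₁v₁ = m₂v₂
v₂ = v₁ · (m₁/m₂)

v₂ = 9.47 × 10^6 m/s × (3.34 × 10^-27 kg / 1.67 × 10^-27 kg)
v₂ = 1.89 × 10^7 m/s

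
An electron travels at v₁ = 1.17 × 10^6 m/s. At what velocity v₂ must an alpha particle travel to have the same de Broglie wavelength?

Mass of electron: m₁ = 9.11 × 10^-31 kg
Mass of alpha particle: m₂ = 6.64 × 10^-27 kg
v₂ = 1.61 × 10^2 m/s

For equal de Broglie wavelengths: λ₁ = λ₂

h/(m₁v₁) = h/(m₂v₂)
m₁v₁ = m₂v₂
v₂ = v₁ · (m₁/m₂)

v₂ = 1.17 × 10^6 m/s × (9.11 × 10^-31 kg / 6.64 × 10^-27 kg)
v₂ = 1.61 × 10^2 m/s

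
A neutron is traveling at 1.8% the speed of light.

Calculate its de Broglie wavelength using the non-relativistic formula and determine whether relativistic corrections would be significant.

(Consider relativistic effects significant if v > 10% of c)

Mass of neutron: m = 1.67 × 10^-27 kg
No, relativistic corrections are not needed.

Using the non-relativistic de Broglie formula λ = h/(mv):

v = 1.8% × c = 5.396 × 10^6 m/s

λ = h/(mv)
λ = (6.626 × 10^-34 J·s) / (1.67 × 10^-27 kg × 5.396 × 10^6 m/s)
λ = 7.35 × 10^-14 m

Since v = 1.8% of c < 10% of c, relativistic corrections are NOT significant and this non-relativistic result is a good approximation.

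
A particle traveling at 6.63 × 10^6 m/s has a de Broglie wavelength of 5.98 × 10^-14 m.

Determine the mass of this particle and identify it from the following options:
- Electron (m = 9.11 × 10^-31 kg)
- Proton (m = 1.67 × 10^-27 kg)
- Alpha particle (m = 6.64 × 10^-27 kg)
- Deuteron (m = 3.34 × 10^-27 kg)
The particle is a proton.

From λ = h/(mv), solve for mass:

m = h/(λv)
m = (6.626 × 10^-34 J·s) / (5.98 × 10^-14 m × 6.63 × 10^6 m/s)
m = 1.67 × 10^-27 kg

Comparing with the listed masses, this is closest to a proton.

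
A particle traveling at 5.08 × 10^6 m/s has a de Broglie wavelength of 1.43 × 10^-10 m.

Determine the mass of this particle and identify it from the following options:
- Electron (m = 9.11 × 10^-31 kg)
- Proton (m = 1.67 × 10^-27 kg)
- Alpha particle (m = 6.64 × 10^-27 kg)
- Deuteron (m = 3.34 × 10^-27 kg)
The particle is an electron.

From λ = h/(mv), solve for mass:

m = h/(λv)
m = (6.626 × 10^-34 J·s) / (1.43 × 10^-10 m × 5.08 × 10^6 m/s)
m = 9.12 × 10^-31 kg

Comparing with the listed masses, this is closest to an electron.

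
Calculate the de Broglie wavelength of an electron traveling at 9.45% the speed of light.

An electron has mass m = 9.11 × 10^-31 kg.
2.57 × 10^-11 m

Using the de Broglie relation λ = h/(mv):

v = 9.45% × c = 2.833 × 10^7 m/s

λ = h/(mv)
λ = (6.626 × 10^-34 J·s) / (9.11 × 10^-31 kg × 2.833 × 10^7 m/s)
λ = 2.57 × 10^-11 m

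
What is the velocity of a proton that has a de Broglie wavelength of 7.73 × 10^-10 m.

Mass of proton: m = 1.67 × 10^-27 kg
5.13 × 10^2 m/s

From the de Broglie relation λ = h/(mv), we solve for v:

v = h/(mλ)
v = (6.626 × 10^-34 J·s) / (1.67 × 10^-27 kg × 7.73 × 10^-10 m)
v = 5.13 × 10^2 m/s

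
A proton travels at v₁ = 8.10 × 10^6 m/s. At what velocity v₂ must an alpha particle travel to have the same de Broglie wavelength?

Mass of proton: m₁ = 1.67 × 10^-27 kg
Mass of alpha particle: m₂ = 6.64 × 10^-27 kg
v₂ = 2.04 × 10^6 m/s

For equal de Broglie wavelengths: λ₁ = λ₂

h/(m₁v₁) = h/(m₂v₂)
m₁v₁ = m₂v₂
v₂ = v₁ · (m₁/m₂)

v₂ = 8.10 × 10^6 m/s × (1.67 × 10^-27 kg / 6.64 × 10^-27 kg)
v₂ = 2.04 × 10^6 m/s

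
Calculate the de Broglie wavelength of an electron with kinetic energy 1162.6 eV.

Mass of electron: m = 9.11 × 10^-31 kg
3.60 × 10^-11 m

Using λ = h/√(2mKE):

First convert KE to Joules: KE = 1162.6 eV = 1.863 × 10^-16 J

λ = h/√(2mKE)
λ = (6.626 × 10^-34 J·s) / √(2 × 9.11 × 10^-31 kg × 1.863 × 10^-16 J)
λ = 3.60 × 10^-11 m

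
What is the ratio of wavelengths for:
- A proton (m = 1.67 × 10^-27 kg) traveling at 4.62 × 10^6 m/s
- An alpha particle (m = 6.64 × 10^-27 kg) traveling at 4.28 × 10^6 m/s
λ₁/λ₂ = 3.68

Using λ = h/(mv):

λ₁ = h/(m₁v₁) = 8.59 × 10^-14 m
λ₂ = h/(m₂v₂) = 2.33 × 10^-14 m

Ratio λ₁/λ₂ = (m₂v₂)/(m₁v₁)
         = (6.64 × 10^-27 kg × 4.28 × 10^6 m/s) / (1.67 × 10^-27 kg × 4.62 × 10^6 m/s)
         = 3.68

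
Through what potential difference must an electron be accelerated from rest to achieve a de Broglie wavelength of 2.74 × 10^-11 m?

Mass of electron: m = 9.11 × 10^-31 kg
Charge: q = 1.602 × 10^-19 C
2.00 × 10^3 V

From λ = h/√(2mqV), we solve for V:

λ² = h²/(2mqV)
V = h²/(2mqλ²)
V = (6.626 × 10^-34 J·s)² / (2 × 9.11 × 10^-31 kg × 1.602 × 10^-19 C × (2.74 × 10^-11 m)²)
V = 2.00 × 10^3 V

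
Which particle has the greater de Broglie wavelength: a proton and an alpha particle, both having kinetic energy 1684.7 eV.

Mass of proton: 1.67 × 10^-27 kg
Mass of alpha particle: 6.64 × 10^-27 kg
The proton has the longer wavelength.

Using λ = h/√(2mKE):

For proton: λ₁ = h/√(2m₁KE) = 6.98 × 10^-13 m
For alpha particle: λ₂ = h/√(2m₂KE) = 3.50 × 10^-13 m

Since λ ∝ 1/√m at constant kinetic energy, the lighter particle has the longer wavelength.

The proton has the longer de Broglie wavelength.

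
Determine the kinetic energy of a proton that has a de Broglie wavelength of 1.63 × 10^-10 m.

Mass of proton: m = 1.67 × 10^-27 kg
4.95 × 10^-21 J (or 0.0309 eV)

From λ = h/√(2mKE), we solve for KE:

λ² = h²/(2mKE)
KE = h²/(2mλ²)
KE = (6.626 × 10^-34 J·s)² / (2 × 1.67 × 10^-27 kg × (1.63 × 10^-10 m)²)
KE = 4.95 × 10^-21 J
KE = 0.0309 eV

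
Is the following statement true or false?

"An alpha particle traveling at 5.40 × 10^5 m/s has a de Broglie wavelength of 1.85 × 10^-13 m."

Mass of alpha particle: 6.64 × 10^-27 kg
True

The claim is correct.

Using λ = h/(mv):
λ = (6.626 × 10^-34 J·s) / (6.64 × 10^-27 kg × 5.40 × 10^5 m/s)
λ = 1.85 × 10^-13 m

This matches the claimed value.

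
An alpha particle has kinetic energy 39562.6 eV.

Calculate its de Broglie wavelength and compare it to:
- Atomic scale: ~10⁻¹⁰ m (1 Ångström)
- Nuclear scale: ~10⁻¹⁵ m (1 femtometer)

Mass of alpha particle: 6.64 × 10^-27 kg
λ = 7.22 × 10^-14 m, which is between nuclear and atomic scales.

Using λ = h/√(2mKE):

KE = 39562.6 eV = 6.339 × 10^-15 J

λ = h/√(2mKE)
λ = (6.626 × 10^-34 J·s) / √(2 × 6.64 × 10^-27 kg × 6.339 × 10^-15 J)
λ = 7.22 × 10^-14 m

Comparison:
- Atomic scale (10⁻¹⁰ m): λ is 0.00072× this size
- Nuclear scale (10⁻¹⁵ m): λ is 72× this size

The wavelength is between nuclear and atomic scales.

This wavelength is appropriate for probing atomic structure but too large for nuclear physics experiments.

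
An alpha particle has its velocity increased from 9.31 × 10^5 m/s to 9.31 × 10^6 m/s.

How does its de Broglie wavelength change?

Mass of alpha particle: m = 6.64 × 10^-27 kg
The wavelength decreases by a factor of 10.

Using λ = h/(mv):

Initial wavelength: λ₁ = h/(mv₁) = 1.07 × 10^-13 m
Final wavelength: λ₂ = h/(mv₂) = 1.07 × 10^-14 m

Since λ ∝ 1/v, when velocity increases by a factor of 10, the wavelength decreases by a factor of 10.

λ₂/λ₁ = v₁/v₂ = 1/10

The wavelength decreases by a factor of 10.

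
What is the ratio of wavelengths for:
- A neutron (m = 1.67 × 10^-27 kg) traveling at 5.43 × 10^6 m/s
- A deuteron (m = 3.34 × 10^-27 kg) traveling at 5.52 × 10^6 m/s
λ₁/λ₂ = 2.03

Using λ = h/(mv):

λ₁ = h/(m₁v₁) = 7.31 × 10^-14 m
λ₂ = h/(m₂v₂) = 3.59 × 10^-14 m

Ratio λ₁/λ₂ = (m₂v₂)/(m₁v₁)
         = (3.34 × 10^-27 kg × 5.52 × 10^6 m/s) / (1.67 × 10^-27 kg × 5.43 × 10^6 m/s)
         = 2.03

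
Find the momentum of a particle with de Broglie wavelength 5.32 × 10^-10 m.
1.25 × 10^-24 kg·m/s

From the de Broglie relation λ = h/p, we solve for p:

p = h/λ
p = (6.626 × 10^-34 J·s) / (5.32 × 10^-10 m)
p = 1.25 × 10^-24 kg·m/s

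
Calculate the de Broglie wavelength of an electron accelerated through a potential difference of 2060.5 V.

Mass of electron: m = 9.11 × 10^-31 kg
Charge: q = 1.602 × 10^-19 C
2.70 × 10^-11 m

When a particle is accelerated through voltage V, it gains kinetic energy KE = qV.

The de Broglie wavelength is then λ = h/√(2mqV):

λ = h/√(2mqV)
λ = (6.626 × 10^-34 J·s) / √(2 × 9.11 × 10^-31 kg × 1.602 × 10^-19 C × 2060.5 V)
λ = 2.70 × 10^-11 m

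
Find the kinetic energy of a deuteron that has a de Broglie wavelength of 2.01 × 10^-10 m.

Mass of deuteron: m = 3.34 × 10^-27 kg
1.63 × 10^-21 J (or 0.0102 eV)

From λ = h/√(2mKE), we solve for KE:

λ² = h²/(2mKE)
KE = h²/(2mλ²)
KE = (6.626 × 10^-34 J·s)² / (2 × 3.34 × 10^-27 kg × (2.01 × 10^-10 m)²)
KE = 1.63 × 10^-21 J
KE = 0.0102 eV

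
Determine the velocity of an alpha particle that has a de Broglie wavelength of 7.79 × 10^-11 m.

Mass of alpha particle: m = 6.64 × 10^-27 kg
1.28 × 10^3 m/s

From the de Broglie relation λ = h/(mv), we solve for v:

v = h/(mλ)
v = (6.626 × 10^-34 J·s) / (6.64 × 10^-27 kg × 7.79 × 10^-11 m)
v = 1.28 × 10^3 m/s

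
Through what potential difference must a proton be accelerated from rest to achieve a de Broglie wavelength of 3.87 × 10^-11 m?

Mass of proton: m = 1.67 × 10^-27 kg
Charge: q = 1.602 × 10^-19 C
5.48 × 10^-1 V

From λ = h/√(2mqV), we solve for V:

λ² = h²/(2mqV)
V = h²/(2mqλ²)
V = (6.626 × 10^-34 J·s)² / (2 × 1.67 × 10^-27 kg × 1.602 × 10^-19 C × (3.87 × 10^-11 m)²)
V = 5.48 × 10^-1 V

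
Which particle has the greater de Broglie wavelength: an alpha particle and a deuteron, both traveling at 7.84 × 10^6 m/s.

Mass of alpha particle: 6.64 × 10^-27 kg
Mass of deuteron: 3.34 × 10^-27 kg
The deuteron has the longer wavelength.

Using λ = h/(mv), since both particles have the same velocity, the wavelength depends only on mass.

For alpha particle: λ₁ = h/(m₁v) = 1.27 × 10^-14 m
For deuteron: λ₂ = h/(m₂v) = 2.53 × 10^-14 m

Since λ ∝ 1/m at constant velocity, the lighter particle has the longer wavelength.

The deuteron has the longer de Broglie wavelength.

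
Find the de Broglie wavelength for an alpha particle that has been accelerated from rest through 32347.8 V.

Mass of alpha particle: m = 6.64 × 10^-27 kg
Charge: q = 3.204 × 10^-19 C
5.65 × 10^-14 m

When a particle is accelerated through voltage V, it gains kinetic energy KE = qV.

The de Broglie wavelength is then λ = h/√(2mqV):

λ = h/√(2mqV)
λ = (6.626 × 10^-34 J·s) / √(2 × 6.64 × 10^-27 kg × 3.204 × 10^-19 C × 32347.8 V)
λ = 5.65 × 10^-14 m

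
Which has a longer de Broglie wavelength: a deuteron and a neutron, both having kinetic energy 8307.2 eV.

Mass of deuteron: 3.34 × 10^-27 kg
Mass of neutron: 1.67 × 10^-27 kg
The neutron has the longer wavelength.

Using λ = h/√(2mKE):

For deuteron: λ₁ = h/√(2m₁KE) = 2.22 × 10^-13 m
For neutron: λ₂ = h/√(2m₂KE) = 3.14 × 10^-13 m

Since λ ∝ 1/√m at constant kinetic energy, the lighter particle has the longer wavelength.

The neutron has the longer de Broglie wavelength.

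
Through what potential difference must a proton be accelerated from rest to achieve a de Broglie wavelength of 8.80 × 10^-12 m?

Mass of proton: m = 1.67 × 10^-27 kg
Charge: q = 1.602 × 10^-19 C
10.6 V

From λ = h/√(2mqV), we solve for V:

λ² = h²/(2mqV)
V = h²/(2mqλ²)
V = (6.626 × 10^-34 J·s)² / (2 × 1.67 × 10^-27 kg × 1.602 × 10^-19 C × (8.80 × 10^-12 m)²)
V = 10.6 V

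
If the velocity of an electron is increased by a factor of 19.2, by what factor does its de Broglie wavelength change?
The wavelength decreases by a factor of 19.2.

From λ = h/(mv), the wavelength is inversely proportional to velocity:

λ ∝ 1/v

If v → 19.2v, then λ → λ/19.2

When velocity is increased by a factor of 19.2, the wavelength decreases by a factor of 19.2.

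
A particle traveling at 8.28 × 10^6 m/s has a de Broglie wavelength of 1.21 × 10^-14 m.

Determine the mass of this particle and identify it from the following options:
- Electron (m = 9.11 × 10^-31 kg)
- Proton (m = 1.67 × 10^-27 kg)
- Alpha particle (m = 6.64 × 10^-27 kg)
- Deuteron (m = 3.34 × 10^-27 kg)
The particle is an alpha particle.

From λ = h/(mv), solve for mass:

m = h/(λv)
m = (6.626 × 10^-34 J·s) / (1.21 × 10^-14 m × 8.28 × 10^6 m/s)
m = 6.61 × 10^-27 kg

Comparing with the listed masses, this is closest to an alpha particle.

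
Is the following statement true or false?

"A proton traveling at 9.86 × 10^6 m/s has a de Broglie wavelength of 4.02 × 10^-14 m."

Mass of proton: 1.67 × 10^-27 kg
True

The claim is correct.

Using λ = h/(mv):
λ = (6.626 × 10^-34 J·s) / (1.67 × 10^-27 kg × 9.86 × 10^6 m/s)
λ = 4.02 × 10^-14 m

This matches the claimed value.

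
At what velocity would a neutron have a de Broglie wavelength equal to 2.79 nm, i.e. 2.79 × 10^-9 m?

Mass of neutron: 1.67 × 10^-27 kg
1.42 × 10^2 m/s

From λ = h/(mv), solve for v:

v = h/(mλ)
v = (6.626 × 10^-34 J·s) / (1.67 × 10^-27 kg × 2.79 × 10^-9 m)
v = 1.42 × 10^2 m/s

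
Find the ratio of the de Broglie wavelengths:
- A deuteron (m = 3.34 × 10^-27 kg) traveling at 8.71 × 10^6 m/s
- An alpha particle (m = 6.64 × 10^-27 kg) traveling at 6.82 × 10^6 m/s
λ₁/λ₂ = 1.56

Using λ = h/(mv):

λ₁ = h/(m₁v₁) = 2.28 × 10^-14 m
λ₂ = h/(m₂v₂) = 1.46 × 10^-14 m

Ratio λ₁/λ₂ = (m₂v₂)/(m₁v₁)
         = (6.64 × 10^-27 kg × 6.82 × 10^6 m/s) / (3.34 × 10^-27 kg × 8.71 × 10^6 m/s)
         = 1.56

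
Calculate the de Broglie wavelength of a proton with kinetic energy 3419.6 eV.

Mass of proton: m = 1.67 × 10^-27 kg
4.90 × 10^-13 m

Using λ = h/√(2mKE):

First convert KE to Joules: KE = 3419.6 eV = 5.479 × 10^-16 J

λ = h/√(2mKE)
λ = (6.626 × 10^-34 J·s) / √(2 × 1.67 × 10^-27 kg × 5.479 × 10^-16 J)
λ = 4.90 × 10^-13 m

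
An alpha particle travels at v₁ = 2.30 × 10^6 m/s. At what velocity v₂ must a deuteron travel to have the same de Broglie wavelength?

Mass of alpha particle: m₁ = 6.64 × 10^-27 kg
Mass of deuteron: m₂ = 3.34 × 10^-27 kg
v₂ = 4.57 × 10^6 m/s

For equal de Broglie wavelengths: λ₁ = λ₂

h/(m₁v₁) = h/(m₂v₂)
m₁v₁ = m₂v₂
v₂ = v₁ · (m₁/m₂)

v₂ = 2.30 × 10^6 m/s × (6.64 × 10^-27 kg / 3.34 × 10^-27 kg)
v₂ = 4.57 × 10^6 m/s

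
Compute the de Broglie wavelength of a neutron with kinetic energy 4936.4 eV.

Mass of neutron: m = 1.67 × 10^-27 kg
4.08 × 10^-13 m

Using λ = h/√(2mKE):

First convert KE to Joules: KE = 4936.4 eV = 7.909 × 10^-16 J

λ = h/√(2mKE)
λ = (6.626 × 10^-34 J·s) / √(2 × 1.67 × 10^-27 kg × 7.909 × 10^-16 J)
λ = 4.08 × 10^-13 m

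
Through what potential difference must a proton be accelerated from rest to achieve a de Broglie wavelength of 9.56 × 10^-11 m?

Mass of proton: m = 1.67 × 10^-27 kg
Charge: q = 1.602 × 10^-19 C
8.98 × 10^-2 V

From λ = h/√(2mqV), we solve for V:

λ² = h²/(2mqV)
V = h²/(2mqλ²)
V = (6.626 × 10^-34 J·s)² / (2 × 1.67 × 10^-27 kg × 1.602 × 10^-19 C × (9.56 × 10^-11 m)²)
V = 8.98 × 10^-2 V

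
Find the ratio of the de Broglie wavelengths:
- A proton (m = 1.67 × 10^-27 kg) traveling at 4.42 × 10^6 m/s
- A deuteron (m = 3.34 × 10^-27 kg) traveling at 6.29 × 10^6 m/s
λ₁/λ₂ = 2.85

Using λ = h/(mv):

λ₁ = h/(m₁v₁) = 8.98 × 10^-14 m
λ₂ = h/(m₂v₂) = 3.15 × 10^-14 m

Ratio λ₁/λ₂ = (m₂v₂)/(m₁v₁)
         = (3.34 × 10^-27 kg × 6.29 × 10^6 m/s) / (1.67 × 10^-27 kg × 4.42 × 10^6 m/s)
         = 2.85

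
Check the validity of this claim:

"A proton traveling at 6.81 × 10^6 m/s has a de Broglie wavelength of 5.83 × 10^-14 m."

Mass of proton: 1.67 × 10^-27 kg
True

The claim is correct.

Using λ = h/(mv):
λ = (6.626 × 10^-34 J·s) / (1.67 × 10^-27 kg × 6.81 × 10^6 m/s)
λ = 5.83 × 10^-14 m

This matches the claimed value.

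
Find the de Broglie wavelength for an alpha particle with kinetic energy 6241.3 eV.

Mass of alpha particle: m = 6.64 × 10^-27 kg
1.82 × 10^-13 m

Using λ = h/√(2mKE):

First convert KE to Joules: KE = 6241.3 eV = 1.000 × 10^-15 J

λ = h/√(2mKE)
λ = (6.626 × 10^-34 J·s) / √(2 × 6.64 × 10^-27 kg × 1.000 × 10^-15 J)
λ = 1.82 × 10^-13 m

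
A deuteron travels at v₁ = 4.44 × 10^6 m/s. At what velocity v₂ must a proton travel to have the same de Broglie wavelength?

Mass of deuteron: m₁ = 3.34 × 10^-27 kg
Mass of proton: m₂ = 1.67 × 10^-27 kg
v₂ = 8.88 × 10^6 m/s

For equal de Broglie wavelengths: λ₁ = λ₂

h/(m₁v₁) = h/(m₂v₂)
m₁v₁ = m₂v₂
v₂ = v₁ · (m₁/m₂)

v₂ = 4.44 × 10^6 m/s × (3.34 × 10^-27 kg / 1.67 × 10^-27 kg)
v₂ = 8.88 × 10^6 m/s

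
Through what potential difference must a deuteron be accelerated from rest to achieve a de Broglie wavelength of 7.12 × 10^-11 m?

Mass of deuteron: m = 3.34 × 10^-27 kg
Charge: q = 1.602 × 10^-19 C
8.09 × 10^-2 V

From λ = h/√(2mqV), we solve for V:

λ² = h²/(2mqV)
V = h²/(2mqλ²)
V = (6.626 × 10^-34 J·s)² / (2 × 3.34 × 10^-27 kg × 1.602 × 10^-19 C × (7.12 × 10^-11 m)²)
V = 8.09 × 10^-2 V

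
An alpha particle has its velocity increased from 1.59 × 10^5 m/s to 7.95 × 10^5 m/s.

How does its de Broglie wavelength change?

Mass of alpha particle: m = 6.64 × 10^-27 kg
The wavelength decreases by a factor of 5.

Using λ = h/(mv):

Initial wavelength: λ₁ = h/(mv₁) = 6.28 × 10^-13 m
Final wavelength: λ₂ = h/(mv₂) = 1.26 × 10^-13 m

Since λ ∝ 1/v, when velocity increases by a factor of 5, the wavelength decreases by a factor of 5.

λ₂/λ₁ = v₁/v₂ = 1/5

The wavelength decreases by a factor of 5.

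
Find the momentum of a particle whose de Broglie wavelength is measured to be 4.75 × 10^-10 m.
1.39 × 10^-24 kg·m/s

From the de Broglie relation λ = h/p, we solve for p:

p = h/λ
p = (6.626 × 10^-34 J·s) / (4.75 × 10^-10 m)
p = 1.39 × 10^-24 kg·m/s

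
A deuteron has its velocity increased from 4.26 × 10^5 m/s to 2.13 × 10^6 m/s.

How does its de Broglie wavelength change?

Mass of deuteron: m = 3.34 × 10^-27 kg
The wavelength decreases by a factor of 5.

Using λ = h/(mv):

Initial wavelength: λ₁ = h/(mv₁) = 4.66 × 10^-13 m
Final wavelength: λ₂ = h/(mv₂) = 9.31 × 10^-14 m

Since λ ∝ 1/v, when velocity increases by a factor of 5, the wavelength decreases by a factor of 5.

λ₂/λ₁ = v₁/v₂ = 1/5

The wavelength decreases by a factor of 5.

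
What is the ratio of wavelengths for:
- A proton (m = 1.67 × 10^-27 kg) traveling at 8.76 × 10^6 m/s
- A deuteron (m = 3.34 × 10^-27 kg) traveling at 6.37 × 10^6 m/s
λ₁/λ₂ = 1.45

Using λ = h/(mv):

λ₁ = h/(m₁v₁) = 4.53 × 10^-14 m
λ₂ = h/(m₂v₂) = 3.11 × 10^-14 m

Ratio λ₁/λ₂ = (m₂v₂)/(m₁v₁)
         = (3.34 × 10^-27 kg × 6.37 × 10^6 m/s) / (1.67 × 10^-27 kg × 8.76 × 10^6 m/s)
         = 1.45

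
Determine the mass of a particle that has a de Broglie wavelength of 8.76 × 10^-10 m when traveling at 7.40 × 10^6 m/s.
1.02 × 10^-31 kg

From the de Broglie relation λ = h/(mv), we solve for m:

m = h/(λv)
m = (6.626 × 10^-34 J·s) / (8.76 × 10^-10 m × 7.40 × 10^6 m/s)
m = 1.02 × 10^-31 kg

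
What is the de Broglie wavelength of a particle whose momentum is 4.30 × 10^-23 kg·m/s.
1.54 × 10^-11 m

Using the de Broglie relation λ = h/p:

λ = h/p
λ = (6.626 × 10^-34 J·s) / (4.30 × 10^-23 kg·m/s)
λ = 1.54 × 10^-11 m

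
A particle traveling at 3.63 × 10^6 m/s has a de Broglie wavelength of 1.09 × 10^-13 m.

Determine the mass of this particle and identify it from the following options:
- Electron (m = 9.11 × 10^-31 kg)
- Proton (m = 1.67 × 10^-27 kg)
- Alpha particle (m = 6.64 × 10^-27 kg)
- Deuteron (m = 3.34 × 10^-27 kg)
The particle is a proton.

From λ = h/(mv), solve for mass:

m = h/(λv)
m = (6.626 × 10^-34 J·s) / (1.09 × 10^-13 m × 3.63 × 10^6 m/s)
m = 1.67 × 10^-27 kg

Comparing with the listed masses, this is closest to a proton.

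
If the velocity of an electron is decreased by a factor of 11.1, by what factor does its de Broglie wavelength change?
The wavelength increases by a factor of 11.1.

From λ = h/(mv), the wavelength is inversely proportional to velocity:

λ ∝ 1/v

If v → v/11.1, then λ → 11.1λ

When velocity is decreased by a factor of 11.1, the wavelength increases by a factor of 11.1.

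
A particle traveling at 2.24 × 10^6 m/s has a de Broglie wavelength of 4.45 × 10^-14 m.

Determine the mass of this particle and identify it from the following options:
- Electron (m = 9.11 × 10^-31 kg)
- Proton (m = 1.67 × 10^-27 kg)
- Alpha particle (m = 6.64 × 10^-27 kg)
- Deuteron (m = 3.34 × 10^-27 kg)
The particle is an alpha particle.

From λ = h/(mv), solve for mass:

m = h/(λv)
m = (6.626 × 10^-34 J·s) / (4.45 × 10^-14 m × 2.24 × 10^6 m/s)
m = 6.65 × 10^-27 kg

Comparing with the listed masses, this is closest to an alpha particle.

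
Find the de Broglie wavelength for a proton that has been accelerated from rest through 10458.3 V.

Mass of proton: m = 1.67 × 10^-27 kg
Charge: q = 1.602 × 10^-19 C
2.80 × 10^-13 m

When a particle is accelerated through voltage V, it gains kinetic energy KE = qV.

The de Broglie wavelength is then λ = h/√(2mqV):

λ = h/√(2mqV)
λ = (6.626 × 10^-34 J·s) / √(2 × 1.67 × 10^-27 kg × 1.602 × 10^-19 C × 10458.3 V)
λ = 2.80 × 10^-13 m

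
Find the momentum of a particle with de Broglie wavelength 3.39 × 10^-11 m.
1.95 × 10^-23 kg·m/s

From the de Broglie relation λ = h/p, we solve for p:

p = h/λ
p = (6.626 × 10^-34 J·s) / (3.39 × 10^-11 m)
p = 1.95 × 10^-23 kg·m/s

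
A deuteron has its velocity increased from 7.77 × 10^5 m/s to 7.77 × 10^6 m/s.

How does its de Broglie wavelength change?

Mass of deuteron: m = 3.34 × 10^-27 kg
The wavelength decreases by a factor of 10.

Using λ = h/(mv):

Initial wavelength: λ₁ = h/(mv₁) = 2.55 × 10^-13 m
Final wavelength: λ₂ = h/(mv₂) = 2.55 × 10^-14 m

Since λ ∝ 1/v, when velocity increases by a factor of 10, the wavelength decreases by a factor of 10.

λ₂/λ₁ = v₁/v₂ = 1/10

The wavelength decreases by a factor of 10.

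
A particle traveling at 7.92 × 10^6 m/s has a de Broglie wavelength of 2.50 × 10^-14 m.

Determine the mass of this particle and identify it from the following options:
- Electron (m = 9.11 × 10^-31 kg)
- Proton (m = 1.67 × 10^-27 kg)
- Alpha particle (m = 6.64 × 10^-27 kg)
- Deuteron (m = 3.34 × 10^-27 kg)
The particle is a deuteron.

From λ = h/(mv), solve for mass:

m = h/(λv)
m = (6.626 × 10^-34 J·s) / (2.50 × 10^-14 m × 7.92 × 10^6 m/s)
m = 3.35 × 10^-27 kg

Comparing with the listed masses, this is closest to a deuteron.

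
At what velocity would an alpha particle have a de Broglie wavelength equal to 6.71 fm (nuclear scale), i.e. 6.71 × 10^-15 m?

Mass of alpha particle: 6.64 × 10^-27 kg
1.49 × 10^7 m/s

From λ = h/(mv), solve for v:

v = h/(mλ)
v = (6.626 × 10^-34 J·s) / (6.64 × 10^-27 kg × 6.71 × 10^-15 m)
v = 1.49 × 10^7 m/s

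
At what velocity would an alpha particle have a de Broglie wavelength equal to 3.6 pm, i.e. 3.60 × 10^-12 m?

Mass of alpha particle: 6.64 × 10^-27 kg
2.77 × 10^4 m/s

From λ = h/(mv), solve for v:

v = h/(mλ)
v = (6.626 × 10^-34 J·s) / (6.64 × 10^-27 kg × 3.60 × 10^-12 m)
v = 2.77 × 10^4 m/s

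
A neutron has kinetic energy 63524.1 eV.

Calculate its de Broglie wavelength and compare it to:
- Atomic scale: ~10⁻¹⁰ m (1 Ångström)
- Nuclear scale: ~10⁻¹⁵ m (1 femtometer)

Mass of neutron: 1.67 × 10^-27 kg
λ = 1.14 × 10^-13 m, which is between nuclear and atomic scales.

Using λ = h/√(2mKE):

KE = 63524.1 eV = 1.018 × 10^-14 J

λ = h/√(2mKE)
λ = (6.626 × 10^-34 J·s) / √(2 × 1.67 × 10^-27 kg × 1.018 × 10^-14 J)
λ = 1.14 × 10^-13 m

Comparison:
- Atomic scale (10⁻¹⁰ m): λ is 0.0011× this size
- Nuclear scale (10⁻¹⁵ m): λ is 1.1e+02× this size

The wavelength is between nuclear and atomic scales.

This wavelength is appropriate for probing atomic structure but too large for nuclear physics experiments.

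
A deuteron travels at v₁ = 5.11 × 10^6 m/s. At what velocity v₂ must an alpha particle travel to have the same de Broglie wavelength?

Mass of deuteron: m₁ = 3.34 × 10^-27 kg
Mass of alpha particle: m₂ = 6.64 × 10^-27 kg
v₂ = 2.57 × 10^6 m/s

For equal de Broglie wavelengths: λ₁ = λ₂

h/(m₁v₁) = h/(m₂v₂)
m₁v₁ = m₂v₂
v₂ = v₁ · (m₁/m₂)

v₂ = 5.11 × 10^6 m/s × (3.34 × 10^-27 kg / 6.64 × 10^-27 kg)
v₂ = 2.57 × 10^6 m/s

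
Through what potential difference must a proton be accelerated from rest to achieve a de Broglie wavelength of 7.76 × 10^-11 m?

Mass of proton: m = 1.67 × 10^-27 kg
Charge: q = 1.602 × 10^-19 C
1.36 × 10^-1 V

From λ = h/√(2mqV), we solve for V:

λ² = h²/(2mqV)
V = h²/(2mqλ²)
V = (6.626 × 10^-34 J·s)² / (2 × 1.67 × 10^-27 kg × 1.602 × 10^-19 C × (7.76 × 10^-11 m)²)
V = 1.36 × 10^-1 V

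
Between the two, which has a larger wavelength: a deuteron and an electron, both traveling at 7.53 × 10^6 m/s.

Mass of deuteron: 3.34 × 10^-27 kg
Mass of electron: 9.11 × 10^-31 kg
The electron has the longer wavelength.

Using λ = h/(mv), since both particles have the same velocity, the wavelength depends only on mass.

For deuteron: λ₁ = h/(m₁v) = 2.63 × 10^-14 m
For electron: λ₂ = h/(m₂v) = 9.66 × 10^-11 m

Since λ ∝ 1/m at constant velocity, the lighter particle has the longer wavelength.

The electron has the longer de Broglie wavelength.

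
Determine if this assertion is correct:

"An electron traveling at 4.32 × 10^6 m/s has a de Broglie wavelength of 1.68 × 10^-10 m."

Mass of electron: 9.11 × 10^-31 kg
True

The claim is correct.

Using λ = h/(mv):
λ = (6.626 × 10^-34 J·s) / (9.11 × 10^-31 kg × 4.32 × 10^6 m/s)
λ = 1.68 × 10^-10 m

This matches the claimed value.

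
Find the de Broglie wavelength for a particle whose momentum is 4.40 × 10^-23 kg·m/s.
1.51 × 10^-11 m

Using the de Broglie relation λ = h/p:

λ = h/p
λ = (6.626 × 10^-34 J·s) / (4.40 × 10^-23 kg·m/s)
λ = 1.51 × 10^-11 m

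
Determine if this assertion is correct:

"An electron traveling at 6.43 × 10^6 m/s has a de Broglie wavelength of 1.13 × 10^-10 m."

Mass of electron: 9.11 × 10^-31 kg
True

The claim is correct.

Using λ = h/(mv):
λ = (6.626 × 10^-34 J·s) / (9.11 × 10^-31 kg × 6.43 × 10^6 m/s)
λ = 1.13 × 10^-10 m

This matches the claimed value.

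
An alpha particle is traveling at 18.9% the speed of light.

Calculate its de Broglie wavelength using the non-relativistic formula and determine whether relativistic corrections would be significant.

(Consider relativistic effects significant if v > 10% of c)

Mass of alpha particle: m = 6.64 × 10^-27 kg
Yes, relativistic corrections are needed.

Using the non-relativistic de Broglie formula λ = h/(mv):

v = 18.9% × c = 5.666 × 10^7 m/s

λ = h/(mv)
λ = (6.626 × 10^-34 J·s) / (6.64 × 10^-27 kg × 5.666 × 10^7 m/s)
λ = 1.76 × 10^-15 m

Since v = 18.9% of c > 10% of c, relativistic corrections ARE significant and the actual wavelength would differ from this non-relativistic estimate.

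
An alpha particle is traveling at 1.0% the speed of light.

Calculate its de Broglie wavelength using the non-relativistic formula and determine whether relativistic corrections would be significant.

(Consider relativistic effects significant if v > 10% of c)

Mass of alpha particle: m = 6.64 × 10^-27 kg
No, relativistic corrections are not needed.

Using the non-relativistic de Broglie formula λ = h/(mv):

v = 1.0% × c = 2.998 × 10^6 m/s

λ = h/(mv)
λ = (6.626 × 10^-34 J·s) / (6.64 × 10^-27 kg × 2.998 × 10^6 m/s)
λ = 3.33 × 10^-14 m

Since v = 1.0% of c < 10% of c, relativistic corrections are NOT significant and this non-relativistic result is a good approximation.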